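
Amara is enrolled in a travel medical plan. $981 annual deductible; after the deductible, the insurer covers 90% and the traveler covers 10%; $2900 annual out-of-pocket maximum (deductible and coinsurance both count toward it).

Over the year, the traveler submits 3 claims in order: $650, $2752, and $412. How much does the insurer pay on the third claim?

$370.80

Claim 1 — $650: entire amount goes to the deductible. Cost to traveler: $650. OOP to date $650. Plan pays $650 − $650 = $0.
Claim 2 — $2752: deductible takes $331, $2421 remains; 10% of $2421 = $242.10. Traveler pays $573.10; OOP now $1223.10. Insurer: $2752 − $573.10 = $2178.90.
Claim 3 — $412: deductible already satisfied, so traveler's share is 10% × $412 = $41.20. Traveler owes $41.20 (running OOP $1264.30). Plan pays $412 − $41.20 = $370.80.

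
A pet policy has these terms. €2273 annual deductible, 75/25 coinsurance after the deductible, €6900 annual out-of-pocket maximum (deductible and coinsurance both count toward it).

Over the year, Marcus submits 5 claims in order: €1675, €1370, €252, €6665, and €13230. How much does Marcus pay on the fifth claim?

Bill 1, €1675: fully absorbed by the deductible. Owner owes €1675 (running OOP €1675).
Bill 2, €1370: deductible takes €598, €772 remains; owner's 25% is €193. Owner owes €791 (running OOP €2466).
Bill 3, €252: deductible already satisfied, so owner's share is 25% × €252 = €63. Owner pays €63; OOP now €2529.
Bill 4, €6665: 25% coinsurance on €6665 = €1666.25. Owner owes €1666.25 (running OOP €4195.25).
Bill 5, €13230: 25% coinsurance on €13230 = €3307.50. Adding that to €4195.25 gives €7502.75, past the €6900 cap; owner pays only €6900 − €4195.25 = €2704.75.

€2704.75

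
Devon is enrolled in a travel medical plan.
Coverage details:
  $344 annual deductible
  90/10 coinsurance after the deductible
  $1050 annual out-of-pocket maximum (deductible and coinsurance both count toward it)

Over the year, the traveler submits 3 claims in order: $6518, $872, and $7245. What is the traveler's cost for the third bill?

$1.40

#1 ($6518): $344 to deductible, leaving $6174; coinsurance $6174 × 10% = $617.40. Traveler owes $961.40 (running OOP $961.40).
#2 ($872): 10% coinsurance on $872 = $87.20. Cost to traveler: $87.20. OOP to date $1048.60.
#3 ($7245): 10% coinsurance on $7245 = $724.50. OOP would hit $1773.10 > $1050, so the cap limits the traveler to $1050 − $1048.60 = $1.40.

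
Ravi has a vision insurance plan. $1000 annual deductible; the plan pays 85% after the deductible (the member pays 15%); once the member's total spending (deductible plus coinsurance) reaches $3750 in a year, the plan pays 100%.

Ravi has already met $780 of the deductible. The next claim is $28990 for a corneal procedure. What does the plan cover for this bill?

$26020

$780 of the $1000 deductible is already met, leaving $220.
The remaining $28770 (= $28990 − $220) moves to coinsurance.
15% of $28770 = $4315.50 falls to the member.
Member responsibility before any cap: $220 + $4315.50 = $4535.50.
That would bring total out-of-pocket to $5315.50, past the $3750 cap. The member is capped at $3750 − $780 = $2970 on this claim.
The insurer covers the remainder: $28990 − $2970 = $26020.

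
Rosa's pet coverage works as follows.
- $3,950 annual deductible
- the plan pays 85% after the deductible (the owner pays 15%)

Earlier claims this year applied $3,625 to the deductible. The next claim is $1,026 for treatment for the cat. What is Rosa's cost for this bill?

$430.15

Remaining deductible: $3,950 − $3,625 = $325.
After the $325 deductible portion, $1,026 − $325 = $701 is subject to coinsurance.
Owner's 15% share of $701 is $105.15.
That puts the owner's cost at $325 + $105.15 = $430.15.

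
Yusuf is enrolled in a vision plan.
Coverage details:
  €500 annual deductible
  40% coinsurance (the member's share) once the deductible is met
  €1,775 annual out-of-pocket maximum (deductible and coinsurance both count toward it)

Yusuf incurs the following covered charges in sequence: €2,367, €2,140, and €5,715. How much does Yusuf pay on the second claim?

€528.20

#1 (€2,367): deductible takes €500, €1,867 remains; member's 40% is €746.80. Member pays €1,246.80; OOP now €1,246.80.
#2 (€2,140): deductible already satisfied, so member's share is 40% × €2,140 = €856. OOP would hit €2,102.80 > €1,775, so the cap limits the member to €1,775 − €1,246.80 = €528.20.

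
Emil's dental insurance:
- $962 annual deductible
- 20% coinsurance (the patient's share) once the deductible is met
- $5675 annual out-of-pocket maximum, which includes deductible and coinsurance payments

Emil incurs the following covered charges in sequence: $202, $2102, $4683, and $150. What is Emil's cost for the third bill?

$936.60

Claim 1 — $202: all of it applies to the deductible. Patient pays $202; OOP now $202.
Claim 2 — $2102: $760 finishes the deductible; $1342 goes to coinsurance; coinsurance $1342 × 20% = $268.40. Cost to patient: $1028.40. OOP to date $1230.40.
Claim 3 — $4683: 20% coinsurance on $4683 = $936.60. Patient pays $936.60; OOP now $2167.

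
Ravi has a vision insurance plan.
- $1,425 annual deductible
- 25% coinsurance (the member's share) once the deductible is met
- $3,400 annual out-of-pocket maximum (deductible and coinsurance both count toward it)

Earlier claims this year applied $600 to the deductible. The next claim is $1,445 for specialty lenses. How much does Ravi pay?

$980

Deductible still to meet: $1,425 − $600 = $825.
After the $825 deductible portion, $1,445 − $825 = $620 is subject to coinsurance.
Member's 25% share of $620 is $155.
So the member owes $825 + $155 = $980 before any cap.
Cumulative spending $600 + $980 = $1,580 stays under the $3,400 maximum.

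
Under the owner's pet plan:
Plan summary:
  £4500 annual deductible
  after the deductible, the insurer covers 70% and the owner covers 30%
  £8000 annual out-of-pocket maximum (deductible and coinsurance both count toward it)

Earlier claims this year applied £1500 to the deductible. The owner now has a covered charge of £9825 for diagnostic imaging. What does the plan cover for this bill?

£4777.50

Deductible still to meet: £4500 − £1500 = £3000.
That leaves £9825 − £3000 = £6825 for coinsurance.
30% of £6825 = £2047.50 falls to the owner.
That puts the owner's cost at £3000 + £2047.50 = £5047.50 before any cap.
Year-to-date out-of-pocket becomes £1500 + £5047.50 = £6547.50, still under the £8000 maximum, so no cap applies.
Insurer pays the balance: £9825 − £5047.50 = £4777.50.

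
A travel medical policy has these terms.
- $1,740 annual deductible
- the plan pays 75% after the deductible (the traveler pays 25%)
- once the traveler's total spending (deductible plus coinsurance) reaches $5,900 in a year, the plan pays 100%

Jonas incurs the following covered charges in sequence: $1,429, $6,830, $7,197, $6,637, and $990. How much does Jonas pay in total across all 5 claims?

#1 ($1,429): entire amount goes to the deductible. Cost to traveler: $1,429. OOP to date $1,429.
#2 ($6,830): $311 finishes the deductible; $6,519 goes to coinsurance; 25% of $6,519 = $1,629.75. Cost to traveler: $1,940.75. OOP to date $3,369.75.
#3 ($7,197): deductible already satisfied, so traveler's share is 25% × $7,197 = $1,799.25. Traveler pays $1,799.25; OOP now $5,169.
#4 ($6,637): deductible already satisfied, so traveler's share is 25% × $6,637 = $1,659.25. Adding that to $5,169 gives $6,828.25, past the $5,900 cap; traveler pays only $5,900 − $5,169 = $731.
#5 ($990): 25% coinsurance on $990 = $247.50. Adding that to $5,900 gives $6,147.50, past the $5,900 cap; traveler pays only $5,900 − $5,900 = $0.
Summing the traveler's payments: $1,429 + $1,940.75 + $1,799.25 + $731 + $0 = $5,900.

$5,900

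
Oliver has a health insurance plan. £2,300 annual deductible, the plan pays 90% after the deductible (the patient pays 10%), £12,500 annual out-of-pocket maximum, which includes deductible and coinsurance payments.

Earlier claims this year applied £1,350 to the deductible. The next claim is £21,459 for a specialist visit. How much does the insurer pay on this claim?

Deductible still to meet: £2,300 − £1,350 = £950.
That leaves £21,459 − £950 = £20,509 for coinsurance.
10% of £20,509 = £2,050.90 falls to the patient.
So the patient owes £950 + £2,050.90 = £3,000.90 before any cap.
Cumulative spending £1,350 + £3,000.90 = £4,350.90 stays under the £12,500 maximum.
Insurer pays the balance: £21,459 − £3,000.90 = £18,458.10.

£18,458.10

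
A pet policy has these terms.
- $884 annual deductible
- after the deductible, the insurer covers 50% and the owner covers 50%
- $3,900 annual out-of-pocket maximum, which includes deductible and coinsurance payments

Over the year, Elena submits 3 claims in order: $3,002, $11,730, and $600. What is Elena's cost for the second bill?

Claim 1 ($3,002): deductible takes $884, $2,118 remains; coinsurance $2,118 × 50% = $1,059. Cost to owner: $1,943. OOP to date $1,943.
Claim 2 ($11,730): deductible met; 50% of $11,730 = $5,865. That would push OOP to $7,808, over the $3,900 cap, so owner pays $3,900 − $1,943 = $1,957.

$1,957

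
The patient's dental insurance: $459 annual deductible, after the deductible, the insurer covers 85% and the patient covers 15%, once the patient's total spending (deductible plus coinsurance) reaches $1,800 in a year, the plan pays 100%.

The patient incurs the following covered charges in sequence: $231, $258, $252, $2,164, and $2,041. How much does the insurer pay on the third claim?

Bill 1, $231: fully absorbed by the deductible. Cost to patient: $231. OOP to date $231. Insurer: $231 − $231 = $0.
Bill 2, $258: $228 finishes the deductible; $30 goes to coinsurance; patient's 15% is $4.50. Patient pays $232.50; OOP now $463.50. Plan pays $258 − $232.50 = $25.50.
Bill 3, $252: deductible met; 15% of $252 = $37.80. Patient owes $37.80 (running OOP $501.30). Insurer: $252 − $37.80 = $214.20.

$214.20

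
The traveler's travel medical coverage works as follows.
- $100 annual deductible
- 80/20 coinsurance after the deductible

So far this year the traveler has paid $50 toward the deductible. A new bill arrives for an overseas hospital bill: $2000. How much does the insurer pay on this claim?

$1560

Deductible still to meet: $100 − $50 = $50.
After the $50 deductible portion, $2000 − $50 = $1950 is subject to coinsurance.
Coinsurance: $1950 × 20% = $390.
So the traveler owes $50 + $390 = $440.
The plan picks up $2000 − $440 = $1560.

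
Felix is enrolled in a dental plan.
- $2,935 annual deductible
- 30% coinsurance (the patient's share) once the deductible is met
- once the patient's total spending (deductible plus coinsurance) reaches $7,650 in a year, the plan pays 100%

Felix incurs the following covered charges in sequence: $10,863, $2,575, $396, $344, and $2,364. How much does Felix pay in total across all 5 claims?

Bill 1, $10,863: $2,935 finishes the deductible; $7,928 goes to coinsurance; patient's 30% is $2,378.40. Patient owes $5,313.40 (running OOP $5,313.40).
Bill 2, $2,575: 30% coinsurance on $2,575 = $772.50. Patient owes $772.50 (running OOP $6,085.90).
Bill 3, $396: deductible met; 30% of $396 = $118.80. Patient owes $118.80 (running OOP $6,204.70).
Bill 4, $344: deductible met; 30% of $344 = $103.20. Patient pays $103.20; OOP now $6,307.90.
Bill 5, $2,364: deductible met; 30% of $2,364 = $709.20. Patient pays $709.20; OOP now $7,017.10.
Total paid by the patient: $5,313.40 + $772.50 + $118.80 + $103.20 + $709.20 = $7,017.10.

$7,017.10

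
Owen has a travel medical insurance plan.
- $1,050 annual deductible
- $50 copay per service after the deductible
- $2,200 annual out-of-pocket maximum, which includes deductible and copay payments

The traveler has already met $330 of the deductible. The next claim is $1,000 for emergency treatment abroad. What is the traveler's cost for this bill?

$770

$330 of the $1,050 deductible is already met, leaving $720.
After the $720 deductible portion, $1,000 − $720 = $280 is subject to the copay.
Copay on this service: $50.
So the traveler owes $720 + $50 = $770 before any cap.
Total out-of-pocket so far would be $330 + $770 = $1,100, below the $2,200 cap — no reduction.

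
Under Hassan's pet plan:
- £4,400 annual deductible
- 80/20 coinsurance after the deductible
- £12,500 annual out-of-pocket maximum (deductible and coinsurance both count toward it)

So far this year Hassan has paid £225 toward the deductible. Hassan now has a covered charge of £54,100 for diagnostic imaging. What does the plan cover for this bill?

Remaining deductible: £4,400 − £225 = £4,175.
The remaining £49,925 (= £54,100 − £4,175) moves to coinsurance.
Owner's 20% share of £49,925 is £9,985.
So the owner owes £4,175 + £9,985 = £14,160 before any cap.
Year-to-date out-of-pocket would reach £225 + £14,160 = £14,385, above the £12,500 maximum, so the owner pays only £12,500 − £225 = £12,275.
Insurer pays the balance: £54,100 − £12,275 = £41,825.

£41,825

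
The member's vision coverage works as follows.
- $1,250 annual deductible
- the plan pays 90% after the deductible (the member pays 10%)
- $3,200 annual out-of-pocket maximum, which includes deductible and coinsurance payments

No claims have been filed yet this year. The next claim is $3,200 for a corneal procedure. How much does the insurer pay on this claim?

The full $1,250 deductible is still open; $1,250 of this bill applies to it.
The remaining $1,950 (= $3,200 − $1,250) moves to coinsurance.
10% of $1,950 = $195 falls to the member.
That puts the member's cost at $1,250 + $195 = $1,445 before any cap.
Year-to-date out-of-pocket becomes $0 + $1,445 = $1,445, still under the $3,200 maximum, so no cap applies.
The insurer covers the remainder: $3,200 − $1,445 = $1,755.

$1,755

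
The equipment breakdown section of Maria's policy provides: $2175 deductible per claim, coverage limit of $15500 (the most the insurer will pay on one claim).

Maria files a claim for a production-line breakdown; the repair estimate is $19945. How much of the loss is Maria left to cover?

Less the $2175 deductible: $19945 − $2175 = $17770.
$17770 exceeds the $15500 limit, so the insurer pays the limit: $15500.
Business owner's share is the uncovered remainder: $19945 − $15500 = $4445.

$4445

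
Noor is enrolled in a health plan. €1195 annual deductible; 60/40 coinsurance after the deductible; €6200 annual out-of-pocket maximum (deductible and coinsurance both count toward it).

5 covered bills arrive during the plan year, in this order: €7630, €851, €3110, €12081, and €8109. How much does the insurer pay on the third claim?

€1866

#1 (€7630): €1195 finishes the deductible; €6435 goes to coinsurance; patient's 40% is €2574. Patient pays €3769; OOP now €3769. Plan pays €7630 − €3769 = €3861.
#2 (€851): 40% coinsurance on €851 = €340.40. Patient pays €340.40; OOP now €4109.40. Plan pays €851 − €340.40 = €510.60.
#3 (€3110): deductible already satisfied, so patient's share is 40% × €3110 = €1244. Patient owes €1244 (running OOP €5353.40). Insurer: €3110 − €1244 = €1866.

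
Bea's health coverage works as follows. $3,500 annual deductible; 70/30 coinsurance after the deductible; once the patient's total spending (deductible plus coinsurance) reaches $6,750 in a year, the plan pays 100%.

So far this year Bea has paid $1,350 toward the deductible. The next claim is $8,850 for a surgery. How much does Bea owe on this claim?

Deductible still to meet: $3,500 − $1,350 = $2,150.
The remaining $6,700 (= $8,850 − $2,150) moves to coinsurance.
Coinsurance: $6,700 × 30% = $2,010.
So the patient owes $2,150 + $2,010 = $4,160 before any cap.
Year-to-date out-of-pocket becomes $1,350 + $4,160 = $5,510, still under the $6,750 maximum, so no cap applies.

$4,160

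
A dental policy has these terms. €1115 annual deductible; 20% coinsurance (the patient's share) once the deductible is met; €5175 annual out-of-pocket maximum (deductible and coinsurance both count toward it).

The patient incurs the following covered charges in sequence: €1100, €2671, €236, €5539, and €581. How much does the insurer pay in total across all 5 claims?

Claim 1 (€1100): fully absorbed by the deductible. Patient owes €1100 (running OOP €1100). Plan pays €1100 − €1100 = €0.
Claim 2 (€2671): €15 finishes the deductible; €2656 goes to coinsurance; 20% of €2656 = €531.20. Cost to patient: €546.20. OOP to date €1646.20. Plan pays €2671 − €546.20 = €2124.80.
Claim 3 (€236): deductible already satisfied, so patient's share is 20% × €236 = €47.20. Cost to patient: €47.20. OOP to date €1693.40. Insurer: €236 − €47.20 = €188.80.
Claim 4 (€5539): deductible met; 20% of €5539 = €1107.80. Patient owes €1107.80 (running OOP €2801.20). Plan pays €5539 − €1107.80 = €4431.20.
Claim 5 (€581): deductible met; 20% of €581 = €116.20. Patient owes €116.20 (running OOP €2917.40). Plan pays €581 − €116.20 = €464.80.
Insurer total: €0 + €2124.80 + €188.80 + €4431.20 + €464.80 = €7209.60.

€7209.60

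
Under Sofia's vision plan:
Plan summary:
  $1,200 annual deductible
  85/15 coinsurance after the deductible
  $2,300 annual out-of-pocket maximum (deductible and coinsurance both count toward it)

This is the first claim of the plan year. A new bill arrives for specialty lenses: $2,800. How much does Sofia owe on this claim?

The full $1,200 deductible is still open; $1,200 of this bill applies to it.
The remaining $1,600 (= $2,800 − $1,200) moves to coinsurance.
15% of $1,600 = $240 falls to the member.
So the member owes $1,200 + $240 = $1,440 before any cap.
Total out-of-pocket so far would be $0 + $1,440 = $1,440, below the $2,300 cap — no reduction.

$1,440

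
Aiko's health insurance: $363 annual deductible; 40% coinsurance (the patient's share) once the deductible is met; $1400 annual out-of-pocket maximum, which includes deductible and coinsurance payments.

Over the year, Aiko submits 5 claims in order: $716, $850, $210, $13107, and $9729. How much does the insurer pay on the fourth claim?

#1 ($716): $363 finishes the deductible; $353 goes to coinsurance; patient's 40% is $141.20. Cost to patient: $504.20. OOP to date $504.20. Insurer: $716 − $504.20 = $211.80.
#2 ($850): 40% coinsurance on $850 = $340. Patient pays $340; OOP now $844.20. Plan pays $850 − $340 = $510.
#3 ($210): deductible met; 40% of $210 = $84. Cost to patient: $84. OOP to date $928.20. Insurer: $210 − $84 = $126.
#4 ($13107): 40% coinsurance on $13107 = $5242.80. That would push OOP to $6171, over the $1400 cap, so patient pays $1400 − $928.20 = $471.80. Insurer: $13107 − $471.80 = $12635.20.

$12635.20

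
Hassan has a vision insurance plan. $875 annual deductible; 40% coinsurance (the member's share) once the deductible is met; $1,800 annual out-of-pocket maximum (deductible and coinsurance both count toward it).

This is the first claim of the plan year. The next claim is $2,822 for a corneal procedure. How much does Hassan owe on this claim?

$1,653.80

Nothing has been paid toward the $875 deductible, so the first $875 of this charge is applied there.
The remaining $1,947 (= $2,822 − $875) moves to coinsurance.
Member's 40% share of $1,947 is $778.80.
That puts the member's cost at $875 + $778.80 = $1,653.80 before any cap.
Total out-of-pocket so far would be $0 + $1,653.80 = $1,653.80, below the $1,800 cap — no reduction.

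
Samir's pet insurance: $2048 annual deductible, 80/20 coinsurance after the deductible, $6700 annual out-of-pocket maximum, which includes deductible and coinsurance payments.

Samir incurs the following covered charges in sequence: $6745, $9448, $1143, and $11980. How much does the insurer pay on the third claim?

Claim 1 ($6745): $2048 finishes the deductible; $4697 goes to coinsurance; owner's 20% is $939.40. Owner pays $2987.40; OOP now $2987.40. Plan pays $6745 − $2987.40 = $3757.60.
Claim 2 ($9448): deductible already satisfied, so owner's share is 20% × $9448 = $1889.60. Owner owes $1889.60 (running OOP $4877). Insurer: $9448 − $1889.60 = $7558.40.
Claim 3 ($1143): deductible already satisfied, so owner's share is 20% × $1143 = $228.60. Owner pays $228.60; OOP now $5105.60. Plan pays $1143 − $228.60 = $914.40.

$914.40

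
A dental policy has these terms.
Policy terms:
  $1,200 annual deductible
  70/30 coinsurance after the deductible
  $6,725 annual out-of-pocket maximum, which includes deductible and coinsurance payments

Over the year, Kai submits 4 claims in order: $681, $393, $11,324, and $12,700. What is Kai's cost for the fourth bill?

$2,165.60

Claim 1 ($681): all of it applies to the deductible. Cost to patient: $681. OOP to date $681.
Claim 2 ($393): entire amount goes to the deductible. Patient pays $393; OOP now $1,074.
Claim 3 ($11,324): $126 to deductible, leaving $11,198; 30% of $11,198 = $3,359.40. Patient owes $3,485.40 (running OOP $4,559.40).
Claim 4 ($12,700): deductible met; 30% of $12,700 = $3,810. That would push OOP to $8,369.40, over the $6,725 cap, so patient pays $6,725 − $4,559.40 = $2,165.60.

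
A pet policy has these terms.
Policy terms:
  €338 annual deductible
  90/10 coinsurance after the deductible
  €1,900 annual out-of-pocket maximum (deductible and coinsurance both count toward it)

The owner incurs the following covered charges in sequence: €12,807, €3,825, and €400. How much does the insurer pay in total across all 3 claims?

€15,132

Bill 1, €12,807: deductible takes €338, €12,469 remains; 10% of €12,469 = €1,246.90. Owner owes €1,584.90 (running OOP €1,584.90). Plan pays €12,807 − €1,584.90 = €11,222.10.
Bill 2, €3,825: deductible already satisfied, so owner's share is 10% × €3,825 = €382.50. Adding that to €1,584.90 gives €1,967.40, past the €1,900 cap; owner pays only €1,900 − €1,584.90 = €315.10. Plan pays €3,825 − €315.10 = €3,509.90.
Bill 3, €400: 10% coinsurance on €400 = €40. OOP would hit €1,940 > €1,900, so the cap limits the owner to €1,900 − €1,900 = €0. Insurer: €400 − €0 = €400.
Insurer total: €11,222.10 + €3,509.90 + €400 = €15,132.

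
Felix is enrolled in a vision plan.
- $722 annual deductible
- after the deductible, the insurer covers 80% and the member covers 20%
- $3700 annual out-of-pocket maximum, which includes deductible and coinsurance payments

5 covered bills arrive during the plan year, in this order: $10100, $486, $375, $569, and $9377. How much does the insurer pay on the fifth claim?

$8560.60

Claim 1 ($10100): deductible takes $722, $9378 remains; coinsurance $9378 × 20% = $1875.60. Member pays $2597.60; OOP now $2597.60. Plan pays $10100 − $2597.60 = $7502.40.
Claim 2 ($486): deductible met; 20% of $486 = $97.20. Cost to member: $97.20. OOP to date $2694.80. Insurer: $486 − $97.20 = $388.80.
Claim 3 ($375): 20% coinsurance on $375 = $75. Cost to member: $75. OOP to date $2769.80. Plan pays $375 − $75 = $300.
Claim 4 ($569): 20% coinsurance on $569 = $113.80. Member owes $113.80 (running OOP $2883.60). Plan pays $569 − $113.80 = $455.20.
Claim 5 ($9377): 20% coinsurance on $9377 = $1875.40. That would push OOP to $4759, over the $3700 cap, so member pays $3700 − $2883.60 = $816.40. Insurer: $9377 − $816.40 = $8560.60.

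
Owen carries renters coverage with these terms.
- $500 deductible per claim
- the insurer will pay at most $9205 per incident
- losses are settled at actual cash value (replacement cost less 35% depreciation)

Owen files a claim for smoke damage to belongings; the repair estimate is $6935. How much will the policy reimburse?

Actual cash value after 35% depreciation: $6935 × 65% = $4507.75.
Less the $500 deductible: $4507.75 − $500 = $4007.75.
$4007.75 ≤ $9205, so the limit doesn't bind; insurer pays $4007.75.

$4007.75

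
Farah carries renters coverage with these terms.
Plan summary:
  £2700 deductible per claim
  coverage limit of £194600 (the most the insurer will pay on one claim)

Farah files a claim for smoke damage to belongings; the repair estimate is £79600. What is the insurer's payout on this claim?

Less the £2700 deductible: £79600 − £2700 = £76900.
£76900 ≤ £194600, so the limit doesn't bind; insurer pays £76900.

£76900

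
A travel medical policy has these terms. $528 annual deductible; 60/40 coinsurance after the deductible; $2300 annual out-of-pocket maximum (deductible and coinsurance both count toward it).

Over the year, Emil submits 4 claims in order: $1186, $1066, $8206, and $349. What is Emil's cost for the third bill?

$1082.40

#1 ($1186): $528 to deductible, leaving $658; coinsurance $658 × 40% = $263.20. Traveler pays $791.20; OOP now $791.20.
#2 ($1066): deductible met; 40% of $1066 = $426.40. Cost to traveler: $426.40. OOP to date $1217.60.
#3 ($8206): 40% coinsurance on $8206 = $3282.40. Adding that to $1217.60 gives $4500, past the $2300 cap; traveler pays only $2300 − $1217.60 = $1082.40.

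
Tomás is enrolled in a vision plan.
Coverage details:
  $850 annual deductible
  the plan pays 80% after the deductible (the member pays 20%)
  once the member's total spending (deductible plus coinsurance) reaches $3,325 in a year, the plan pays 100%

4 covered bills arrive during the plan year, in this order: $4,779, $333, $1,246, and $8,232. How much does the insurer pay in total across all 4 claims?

Claim 1 ($4,779): $850 to deductible, leaving $3,929; coinsurance $3,929 × 20% = $785.80. Member owes $1,635.80 (running OOP $1,635.80). Plan pays $4,779 − $1,635.80 = $3,143.20.
Claim 2 ($333): 20% coinsurance on $333 = $66.60. Member owes $66.60 (running OOP $1,702.40). Plan pays $333 − $66.60 = $266.40.
Claim 3 ($1,246): deductible already satisfied, so member's share is 20% × $1,246 = $249.20. Member owes $249.20 (running OOP $1,951.60). Plan pays $1,246 − $249.20 = $996.80.
Claim 4 ($8,232): 20% coinsurance on $8,232 = $1,646.40. Adding that to $1,951.60 gives $3,598, past the $3,325 cap; member pays only $3,325 − $1,951.60 = $1,373.40. Insurer: $8,232 − $1,373.40 = $6,858.60.
Insurer total = bills − member's total = $14,590 − $3,325 = $11,265.

$11,265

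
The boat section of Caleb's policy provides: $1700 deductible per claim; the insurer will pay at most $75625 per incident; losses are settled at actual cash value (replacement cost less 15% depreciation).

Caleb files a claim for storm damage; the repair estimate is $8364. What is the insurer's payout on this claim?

$5409.40

Actual cash value after 15% depreciation: $8364 × 85% = $7109.40.
Subtract the deductible: $7109.40 − $1700 = $5409.40.
$5409.40 ≤ $75625, so the limit doesn't bind; insurer pays $5409.40.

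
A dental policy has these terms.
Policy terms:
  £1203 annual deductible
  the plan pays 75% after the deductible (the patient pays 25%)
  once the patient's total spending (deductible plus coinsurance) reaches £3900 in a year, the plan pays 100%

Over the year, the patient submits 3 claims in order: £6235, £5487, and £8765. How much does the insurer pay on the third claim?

£8697.75

#1 (£6235): deductible takes £1203, £5032 remains; coinsurance £5032 × 25% = £1258. Patient pays £2461; OOP now £2461. Plan pays £6235 − £2461 = £3774.
#2 (£5487): 25% coinsurance on £5487 = £1371.75. Cost to patient: £1371.75. OOP to date £3832.75. Insurer: £5487 − £1371.75 = £4115.25.
#3 (£8765): 25% coinsurance on £8765 = £2191.25. OOP would hit £6024 > £3900, so the cap limits the patient to £3900 − £3832.75 = £67.25. Insurer: £8765 − £67.25 = £8697.75.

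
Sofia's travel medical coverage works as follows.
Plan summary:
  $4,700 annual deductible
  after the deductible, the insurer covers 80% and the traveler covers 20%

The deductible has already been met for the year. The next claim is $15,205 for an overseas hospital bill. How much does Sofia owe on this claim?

$3,041

With the deductible met, the entire $15,205 is subject to coinsurance.
20% of $15,205 = $3,041 falls to the traveler.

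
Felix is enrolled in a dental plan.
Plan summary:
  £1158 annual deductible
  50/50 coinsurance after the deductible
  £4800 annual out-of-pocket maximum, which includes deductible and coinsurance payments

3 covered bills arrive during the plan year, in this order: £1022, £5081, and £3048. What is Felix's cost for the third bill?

£1169.50

Claim 1 — £1022: entire amount goes to the deductible. Patient pays £1022; OOP now £1022.
Claim 2 — £5081: £136 finishes the deductible; £4945 goes to coinsurance; patient's 50% is £2472.50. Patient pays £2608.50; OOP now £3630.50.
Claim 3 — £3048: deductible met; 50% of £3048 = £1524. That would push OOP to £5154.50, over the £4800 cap, so patient pays £4800 − £3630.50 = £1169.50.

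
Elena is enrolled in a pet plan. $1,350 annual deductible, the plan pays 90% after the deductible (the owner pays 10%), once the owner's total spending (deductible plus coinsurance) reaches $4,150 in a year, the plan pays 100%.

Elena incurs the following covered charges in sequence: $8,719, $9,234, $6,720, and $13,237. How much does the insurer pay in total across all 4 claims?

$33,760

Claim 1 ($8,719): $1,350 to deductible, leaving $7,369; owner's 10% is $736.90. Owner owes $2,086.90 (running OOP $2,086.90). Insurer: $8,719 − $2,086.90 = $6,632.10.
Claim 2 ($9,234): deductible already satisfied, so owner's share is 10% × $9,234 = $923.40. Owner pays $923.40; OOP now $3,010.30. Insurer: $9,234 − $923.40 = $8,310.60.
Claim 3 ($6,720): deductible already satisfied, so owner's share is 10% × $6,720 = $672. Owner pays $672; OOP now $3,682.30. Plan pays $6,720 − $672 = $6,048.
Claim 4 ($13,237): deductible met; 10% of $13,237 = $1,323.70. OOP would hit $5,006 > $4,150, so the cap limits the owner to $4,150 − $3,682.30 = $467.70. Insurer: $13,237 − $467.70 = $12,769.30.
Insurer total = bills − owner's total = $37,910 − $4,150 = $33,760.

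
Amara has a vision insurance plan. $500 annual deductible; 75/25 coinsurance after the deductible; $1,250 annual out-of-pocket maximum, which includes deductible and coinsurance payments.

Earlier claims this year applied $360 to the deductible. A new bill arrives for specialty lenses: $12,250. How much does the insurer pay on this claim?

$360 of the $500 deductible is already met, leaving $140.
The remaining $12,110 (= $12,250 − $140) moves to coinsurance.
Coinsurance: $12,110 × 25% = $3,027.50.
Member responsibility before any cap: $140 + $3,027.50 = $3,167.50.
Year-to-date out-of-pocket would reach $360 + $3,167.50 = $3,527.50, above the $1,250 maximum, so the member pays only $1,250 − $360 = $890.
The insurer covers the remainder: $12,250 − $890 = $11,360.

$11,360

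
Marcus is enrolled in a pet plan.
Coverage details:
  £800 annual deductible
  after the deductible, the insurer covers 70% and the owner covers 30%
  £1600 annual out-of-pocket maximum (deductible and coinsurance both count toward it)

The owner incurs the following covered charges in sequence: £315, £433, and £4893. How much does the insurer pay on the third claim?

#1 (£315): fully absorbed by the deductible. Owner owes £315 (running OOP £315). Plan pays £315 − £315 = £0.
#2 (£433): fully absorbed by the deductible. Cost to owner: £433. OOP to date £748. Insurer: £433 − £433 = £0.
#3 (£4893): £52 finishes the deductible; £4841 goes to coinsurance; coinsurance £4841 × 30% = £1452.30. Deductible plus coinsurance: £52 + £1452.30 = £1504.30. OOP would hit £2252.30 > £1600, so the cap limits the owner to £1600 − £748 = £852. Insurer: £4893 − £852 = £4041.

£4041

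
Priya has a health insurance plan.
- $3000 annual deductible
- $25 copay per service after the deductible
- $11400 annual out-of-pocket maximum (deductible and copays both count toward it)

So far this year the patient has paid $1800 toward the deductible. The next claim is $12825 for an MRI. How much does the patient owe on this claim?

$1225

$1800 of the $3000 deductible is already met, leaving $1200.
After the $1200 deductible portion, $12825 − $1200 = $11625 is subject to the copay.
Copay on this service: $25.
So the patient owes $1200 + $25 = $1225 before any cap.
Cumulative spending $1800 + $1225 = $3025 stays under the $11400 maximum.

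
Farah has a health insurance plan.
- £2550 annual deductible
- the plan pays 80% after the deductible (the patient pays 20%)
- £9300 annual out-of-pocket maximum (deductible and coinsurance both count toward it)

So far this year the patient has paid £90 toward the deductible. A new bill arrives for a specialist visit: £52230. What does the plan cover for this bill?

Deductible still to meet: £2550 − £90 = £2460.
The remaining £49770 (= £52230 − £2460) moves to coinsurance.
Patient's 20% share of £49770 is £9954.
Patient responsibility before any cap: £2460 + £9954 = £12414.
That would bring total out-of-pocket to £12504, past the £9300 cap. The patient is capped at £9300 − £90 = £9210 on this claim.
The insurer covers the remainder: £52230 − £9210 = £43020.

£43020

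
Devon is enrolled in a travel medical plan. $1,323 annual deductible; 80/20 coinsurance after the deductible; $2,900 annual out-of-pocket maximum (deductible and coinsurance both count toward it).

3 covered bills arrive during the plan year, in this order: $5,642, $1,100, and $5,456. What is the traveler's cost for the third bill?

Claim 1 — $5,642: deductible takes $1,323, $4,319 remains; traveler's 20% is $863.80. Traveler owes $2,186.80 (running OOP $2,186.80).
Claim 2 — $1,100: 20% coinsurance on $1,100 = $220. Traveler owes $220 (running OOP $2,406.80).
Claim 3 — $5,456: deductible met; 20% of $5,456 = $1,091.20. Adding that to $2,406.80 gives $3,498, past the $2,900 cap; traveler pays only $2,900 − $2,406.80 = $493.20.

$493.20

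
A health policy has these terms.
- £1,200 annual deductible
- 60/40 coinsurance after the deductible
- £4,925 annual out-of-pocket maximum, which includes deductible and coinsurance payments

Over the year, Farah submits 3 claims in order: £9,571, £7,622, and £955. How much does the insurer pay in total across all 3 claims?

£13,223

Claim 1 (£9,571): £1,200 finishes the deductible; £8,371 goes to coinsurance; patient's 40% is £3,348.40. Patient owes £4,548.40 (running OOP £4,548.40). Insurer: £9,571 − £4,548.40 = £5,022.60.
Claim 2 (£7,622): deductible met; 40% of £7,622 = £3,048.80. OOP would hit £7,597.20 > £4,925, so the cap limits the patient to £4,925 − £4,548.40 = £376.60. Plan pays £7,622 − £376.60 = £7,245.40.
Claim 3 (£955): deductible met; 40% of £955 = £382. Adding that to £4,925 gives £5,307, past the £4,925 cap; patient pays only £4,925 − £4,925 = £0. Plan pays £955 − £0 = £955.
Insurer total: £5,022.60 + £7,245.40 + £955 = £13,223.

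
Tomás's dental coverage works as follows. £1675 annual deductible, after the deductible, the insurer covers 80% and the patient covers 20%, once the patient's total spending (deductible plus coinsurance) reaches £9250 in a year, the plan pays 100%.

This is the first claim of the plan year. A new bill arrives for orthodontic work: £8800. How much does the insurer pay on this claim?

Deductible not yet touched, so the first £1675 of the bill goes to the deductible.
The remaining £7125 (= £8800 − £1675) moves to coinsurance.
Coinsurance: £7125 × 20% = £1425.
That puts the patient's cost at £1675 + £1425 = £3100 before any cap.
Cumulative spending £0 + £3100 = £3100 stays under the £9250 maximum.
Insurer pays the balance: £8800 − £3100 = £5700.

£5700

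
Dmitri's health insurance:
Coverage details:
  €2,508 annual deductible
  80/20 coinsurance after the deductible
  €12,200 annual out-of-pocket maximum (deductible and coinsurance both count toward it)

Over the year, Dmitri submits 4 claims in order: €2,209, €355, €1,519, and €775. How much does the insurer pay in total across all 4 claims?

€1,880

Claim 1 (€2,209): entire amount goes to the deductible. Patient owes €2,209 (running OOP €2,209). Plan pays €2,209 − €2,209 = €0.
Claim 2 (€355): €299 to deductible, leaving €56; 20% of €56 = €11.20. Patient owes €310.20 (running OOP €2,519.20). Plan pays €355 − €310.20 = €44.80.
Claim 3 (€1,519): deductible met; 20% of €1,519 = €303.80. Cost to patient: €303.80. OOP to date €2,823. Insurer: €1,519 − €303.80 = €1,215.20.
Claim 4 (€775): deductible already satisfied, so patient's share is 20% × €775 = €155. Patient owes €155 (running OOP €2,978). Insurer: €775 − €155 = €620.
Insurer total = bills − patient's total = €4,858 − €2,978 = €1,880.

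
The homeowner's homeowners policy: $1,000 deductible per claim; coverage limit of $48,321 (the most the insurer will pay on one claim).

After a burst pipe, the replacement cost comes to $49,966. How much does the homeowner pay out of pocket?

$1,645

Subtract the deductible: $49,966 − $1,000 = $48,966.
$48,966 exceeds the $48,321 limit, so the insurer pays the limit: $48,321.
The homeowner bears the rest of the original loss: $49,966 − $48,321 = $1,645.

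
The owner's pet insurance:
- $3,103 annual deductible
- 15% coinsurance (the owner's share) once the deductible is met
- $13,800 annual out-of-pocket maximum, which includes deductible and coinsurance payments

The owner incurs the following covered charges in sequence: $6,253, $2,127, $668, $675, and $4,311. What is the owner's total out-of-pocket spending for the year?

Claim 1 ($6,253): deductible takes $3,103, $3,150 remains; 15% of $3,150 = $472.50. Cost to owner: $3,575.50. OOP to date $3,575.50.
Claim 2 ($2,127): 15% coinsurance on $2,127 = $319.05. Cost to owner: $319.05. OOP to date $3,894.55.
Claim 3 ($668): deductible met; 15% of $668 = $100.20. Owner owes $100.20 (running OOP $3,994.75).
Claim 4 ($675): deductible met; 15% of $675 = $101.25. Cost to owner: $101.25. OOP to date $4,096.
Claim 5 ($4,311): 15% coinsurance on $4,311 = $646.65. Owner owes $646.65 (running OOP $4,742.65).
Summing the owner's payments: $3,575.50 + $319.05 + $100.20 + $101.25 + $646.65 = $4,742.65.

$4,742.65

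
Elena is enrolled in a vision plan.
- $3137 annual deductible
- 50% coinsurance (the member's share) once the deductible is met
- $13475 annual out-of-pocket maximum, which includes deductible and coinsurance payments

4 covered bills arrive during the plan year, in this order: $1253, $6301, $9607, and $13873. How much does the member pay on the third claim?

$4803.50

Claim 1 ($1253): entire amount goes to the deductible. Cost to member: $1253. OOP to date $1253.
Claim 2 ($6301): deductible takes $1884, $4417 remains; coinsurance $4417 × 50% = $2208.50. Cost to member: $4092.50. OOP to date $5345.50.
Claim 3 ($9607): deductible met; 50% of $9607 = $4803.50. Member pays $4803.50; OOP now $10149.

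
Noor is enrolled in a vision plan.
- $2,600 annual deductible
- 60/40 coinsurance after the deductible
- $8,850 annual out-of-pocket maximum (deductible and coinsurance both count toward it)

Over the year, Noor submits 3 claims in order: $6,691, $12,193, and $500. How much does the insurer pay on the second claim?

#1 ($6,691): $2,600 to deductible, leaving $4,091; 40% of $4,091 = $1,636.40. Member pays $4,236.40; OOP now $4,236.40. Plan pays $6,691 − $4,236.40 = $2,454.60.
#2 ($12,193): deductible met; 40% of $12,193 = $4,877.20. Adding that to $4,236.40 gives $9,113.60, past the $8,850 cap; member pays only $8,850 − $4,236.40 = $4,613.60. Plan pays $12,193 − $4,613.60 = $7,579.40.

$7,579.40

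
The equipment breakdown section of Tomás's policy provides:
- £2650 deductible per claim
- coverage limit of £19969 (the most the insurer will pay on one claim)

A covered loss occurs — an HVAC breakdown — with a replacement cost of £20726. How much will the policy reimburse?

£18076

Less the £2650 deductible: £20726 − £2650 = £18076.
That's under the £19969 cap, so the insurer reimburses the full £18076.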